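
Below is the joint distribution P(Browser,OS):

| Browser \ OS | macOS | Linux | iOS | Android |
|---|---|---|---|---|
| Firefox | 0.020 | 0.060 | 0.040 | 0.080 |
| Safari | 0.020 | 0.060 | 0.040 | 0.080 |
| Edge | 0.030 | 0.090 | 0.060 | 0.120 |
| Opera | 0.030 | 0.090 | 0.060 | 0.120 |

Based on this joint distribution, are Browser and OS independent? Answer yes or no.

Every cell satisfies P(Browser,OS) = P(Browser)·P(OS). For instance P(Browser=Edge) = 0.300, P(OS=Linux) = 0.300, and 0.300×0.300 = 0.090 matches the joint entry. So Browser and OS are independent.

yes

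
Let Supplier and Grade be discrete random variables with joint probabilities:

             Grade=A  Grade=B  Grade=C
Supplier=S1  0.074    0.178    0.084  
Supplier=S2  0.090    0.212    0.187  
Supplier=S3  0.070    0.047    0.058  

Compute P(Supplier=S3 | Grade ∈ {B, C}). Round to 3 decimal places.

P(Grade=B) = 0.178 + 0.212 + 0.047 = 0.437.
P(Grade=C) = 0.084 + 0.187 + 0.058 = 0.329.
P(Grade ∈ {B, C}) = 0.437 + 0.329 = 0.766; P(Supplier=S3, Grade ∈ {B, C}) = 0.047 + 0.058 = 0.105.
P(Supplier=S3 | Grade ∈ {B, C}) = 0.105/0.766 = 0.137.

0.137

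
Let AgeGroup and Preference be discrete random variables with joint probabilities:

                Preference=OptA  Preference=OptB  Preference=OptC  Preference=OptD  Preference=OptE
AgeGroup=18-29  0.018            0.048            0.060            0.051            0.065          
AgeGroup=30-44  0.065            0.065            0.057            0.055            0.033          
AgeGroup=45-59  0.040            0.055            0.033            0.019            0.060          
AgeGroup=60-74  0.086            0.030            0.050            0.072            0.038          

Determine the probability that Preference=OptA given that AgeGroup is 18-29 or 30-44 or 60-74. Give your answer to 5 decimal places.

P(AgeGroup=18-29) = 0.018 + 0.048 + 0.060 + 0.051 + 0.065 = 0.242.
P(AgeGroup=30-44) = 0.065 + 0.065 + 0.057 + 0.055 + 0.033 = 0.275.
P(AgeGroup=60-74) = 0.086 + 0.030 + 0.050 + 0.072 + 0.038 = 0.276.
P(AgeGroup ∈ {18-29, 30-44, 60-74}) = 0.242 + 0.275 + 0.276 = 0.793; P(Preference=OptA, AgeGroup ∈ {18-29, 30-44, 60-74}) = 0.018 + 0.065 + 0.086 = 0.169.
P(Preference=OptA | AgeGroup ∈ {18-29, 30-44, 60-74}) = 0.169/0.793 = 0.21311.

0.21311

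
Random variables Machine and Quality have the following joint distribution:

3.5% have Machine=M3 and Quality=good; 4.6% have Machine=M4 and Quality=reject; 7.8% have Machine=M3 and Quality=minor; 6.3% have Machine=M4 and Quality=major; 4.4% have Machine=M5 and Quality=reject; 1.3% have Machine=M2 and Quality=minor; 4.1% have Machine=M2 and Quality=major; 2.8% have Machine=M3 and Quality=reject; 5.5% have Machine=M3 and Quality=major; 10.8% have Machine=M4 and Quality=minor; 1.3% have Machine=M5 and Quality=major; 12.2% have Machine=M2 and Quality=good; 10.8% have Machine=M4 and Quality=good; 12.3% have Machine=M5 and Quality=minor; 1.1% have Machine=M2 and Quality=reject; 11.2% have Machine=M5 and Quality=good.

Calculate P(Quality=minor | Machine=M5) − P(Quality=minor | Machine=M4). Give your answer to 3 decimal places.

0.089

P(Machine=M5) = 0.112 + 0.123 + 0.013 + 0.044 = 0.292; P(Quality=minor | Machine=M5) = 0.123/0.292 = 0.4212.
P(Machine=M4) = 0.108 + 0.108 + 0.063 + 0.046 = 0.325; P(Quality=minor | Machine=M4) = 0.108/0.325 = 0.3323.
Difference = 0.089.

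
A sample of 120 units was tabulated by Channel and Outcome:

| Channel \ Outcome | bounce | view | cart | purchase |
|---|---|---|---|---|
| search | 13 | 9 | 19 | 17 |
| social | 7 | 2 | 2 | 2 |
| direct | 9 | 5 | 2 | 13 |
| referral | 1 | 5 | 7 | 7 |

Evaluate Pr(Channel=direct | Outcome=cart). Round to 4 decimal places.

Total with Outcome=cart: 19 + 2 + 2 + 7 = 30.
P(Channel=direct | Outcome=cart) = 2/30 = 0.0667.

0.0667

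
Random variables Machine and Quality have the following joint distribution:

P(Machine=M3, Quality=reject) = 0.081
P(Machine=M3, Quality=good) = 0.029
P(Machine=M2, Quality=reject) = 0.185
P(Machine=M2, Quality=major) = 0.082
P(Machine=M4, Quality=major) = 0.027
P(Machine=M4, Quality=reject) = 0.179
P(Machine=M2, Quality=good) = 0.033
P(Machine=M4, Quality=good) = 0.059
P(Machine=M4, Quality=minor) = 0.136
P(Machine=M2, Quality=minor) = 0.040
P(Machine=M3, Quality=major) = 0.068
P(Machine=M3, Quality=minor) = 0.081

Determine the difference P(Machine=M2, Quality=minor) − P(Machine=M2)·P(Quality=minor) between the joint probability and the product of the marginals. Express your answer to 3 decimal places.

P(Machine=M2) = 0.033 + 0.040 + 0.082 + 0.185 = 0.340.
P(Quality=minor) = 0.040 + 0.081 + 0.136 = 0.257.
P(Machine=M2, Quality=minor) − P(Machine=M2)P(Quality=minor) = 0.040 − 0.340×0.257 = -0.047.

-0.047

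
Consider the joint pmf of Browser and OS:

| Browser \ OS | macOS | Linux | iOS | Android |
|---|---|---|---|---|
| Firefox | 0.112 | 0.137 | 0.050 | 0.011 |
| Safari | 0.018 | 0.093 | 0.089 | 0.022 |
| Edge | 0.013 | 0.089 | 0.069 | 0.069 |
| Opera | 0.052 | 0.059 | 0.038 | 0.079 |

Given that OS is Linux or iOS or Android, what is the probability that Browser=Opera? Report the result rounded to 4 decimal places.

P(OS=Linux) = 0.137 + 0.093 + 0.089 + 0.059 = 0.378.
P(OS=iOS) = 0.050 + 0.089 + 0.069 + 0.038 = 0.246.
P(OS=Android) = 0.011 + 0.022 + 0.069 + 0.079 = 0.181.
P(OS ∈ {Linux, iOS, Android}) = 0.378 + 0.246 + 0.181 = 0.805; P(Browser=Opera, OS ∈ {Linux, iOS, Android}) = 0.059 + 0.038 + 0.079 = 0.176.
P(Browser=Opera | OS ∈ {Linux, iOS, Android}) = 0.176/0.805 = 0.2186.

0.2186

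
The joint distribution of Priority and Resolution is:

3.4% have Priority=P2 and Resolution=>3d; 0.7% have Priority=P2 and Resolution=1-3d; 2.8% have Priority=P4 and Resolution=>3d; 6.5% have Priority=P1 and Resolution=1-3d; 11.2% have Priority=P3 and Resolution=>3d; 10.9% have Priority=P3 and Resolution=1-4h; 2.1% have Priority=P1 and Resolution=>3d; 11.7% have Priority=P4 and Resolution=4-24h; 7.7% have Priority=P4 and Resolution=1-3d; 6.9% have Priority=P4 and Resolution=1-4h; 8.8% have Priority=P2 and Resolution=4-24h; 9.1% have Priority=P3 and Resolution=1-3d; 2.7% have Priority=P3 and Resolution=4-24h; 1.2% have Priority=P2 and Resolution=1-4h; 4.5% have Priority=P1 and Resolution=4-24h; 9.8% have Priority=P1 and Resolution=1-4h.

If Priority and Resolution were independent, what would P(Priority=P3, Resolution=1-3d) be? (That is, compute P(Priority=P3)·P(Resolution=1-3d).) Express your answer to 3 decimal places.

0.081

P(Priority=P3) = 0.109 + 0.027 + 0.091 + 0.112 = 0.339.
P(Resolution=1-3d) = 0.065 + 0.007 + 0.091 + 0.077 = 0.240.
Product: 0.339 × 0.240 = 0.081.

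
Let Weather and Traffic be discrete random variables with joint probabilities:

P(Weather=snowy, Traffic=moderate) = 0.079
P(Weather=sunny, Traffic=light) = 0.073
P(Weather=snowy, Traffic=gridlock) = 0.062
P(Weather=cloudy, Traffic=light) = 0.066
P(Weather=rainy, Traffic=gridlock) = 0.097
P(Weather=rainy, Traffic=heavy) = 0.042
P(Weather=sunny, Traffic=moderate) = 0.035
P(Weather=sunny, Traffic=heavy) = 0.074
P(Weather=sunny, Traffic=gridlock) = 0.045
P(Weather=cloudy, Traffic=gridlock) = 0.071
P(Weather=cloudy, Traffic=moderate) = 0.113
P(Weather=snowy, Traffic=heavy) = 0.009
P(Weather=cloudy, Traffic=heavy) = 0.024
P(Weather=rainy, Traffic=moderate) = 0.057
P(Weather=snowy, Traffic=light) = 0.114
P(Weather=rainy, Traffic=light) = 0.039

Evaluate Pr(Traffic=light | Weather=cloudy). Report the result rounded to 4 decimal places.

P(Weather=cloudy) = 0.066 + 0.113 + 0.024 + 0.071 = 0.274.
P(Traffic=light | Weather=cloudy) = 0.066/0.274 = 0.2409.

0.2409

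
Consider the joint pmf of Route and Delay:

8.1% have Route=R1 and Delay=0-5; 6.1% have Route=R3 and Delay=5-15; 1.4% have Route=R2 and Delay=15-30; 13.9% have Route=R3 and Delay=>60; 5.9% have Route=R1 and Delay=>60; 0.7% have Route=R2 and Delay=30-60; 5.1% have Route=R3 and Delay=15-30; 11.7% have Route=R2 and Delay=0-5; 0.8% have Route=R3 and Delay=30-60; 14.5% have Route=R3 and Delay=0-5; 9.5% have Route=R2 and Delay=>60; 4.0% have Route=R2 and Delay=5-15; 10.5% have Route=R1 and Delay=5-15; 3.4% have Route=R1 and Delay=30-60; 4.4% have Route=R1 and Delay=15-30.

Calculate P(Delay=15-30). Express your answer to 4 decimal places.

0.1090

P(Delay=15-30) = 0.044 + 0.014 + 0.051 = 0.109.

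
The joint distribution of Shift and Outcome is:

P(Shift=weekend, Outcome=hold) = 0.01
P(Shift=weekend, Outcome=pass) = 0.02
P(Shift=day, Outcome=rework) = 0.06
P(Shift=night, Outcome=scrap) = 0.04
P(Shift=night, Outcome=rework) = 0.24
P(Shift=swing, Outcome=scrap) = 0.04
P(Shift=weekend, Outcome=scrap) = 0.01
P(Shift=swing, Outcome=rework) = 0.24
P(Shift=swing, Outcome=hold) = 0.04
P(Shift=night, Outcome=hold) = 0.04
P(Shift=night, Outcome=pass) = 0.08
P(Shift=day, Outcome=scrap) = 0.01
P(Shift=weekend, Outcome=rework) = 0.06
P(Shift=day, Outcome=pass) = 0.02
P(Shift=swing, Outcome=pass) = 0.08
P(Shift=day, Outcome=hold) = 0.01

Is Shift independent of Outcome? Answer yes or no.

yes

Every cell satisfies P(Shift,Outcome) = P(Shift)·P(Outcome). For instance P(Shift=night) = 0.40, P(Outcome=rework) = 0.60, and 0.40×0.60 = 0.24 matches the joint entry. So Shift and Outcome are independent.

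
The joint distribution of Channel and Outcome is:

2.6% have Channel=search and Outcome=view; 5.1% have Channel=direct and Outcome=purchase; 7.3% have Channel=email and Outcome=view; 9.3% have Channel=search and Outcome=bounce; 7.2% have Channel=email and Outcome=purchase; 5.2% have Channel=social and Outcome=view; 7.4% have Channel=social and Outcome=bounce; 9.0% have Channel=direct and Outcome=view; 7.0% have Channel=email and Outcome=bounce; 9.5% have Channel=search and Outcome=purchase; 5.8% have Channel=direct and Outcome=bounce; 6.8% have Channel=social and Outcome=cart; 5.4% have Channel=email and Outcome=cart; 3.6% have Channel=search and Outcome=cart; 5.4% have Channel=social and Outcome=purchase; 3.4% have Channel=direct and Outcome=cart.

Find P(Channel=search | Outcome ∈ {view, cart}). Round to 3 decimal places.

P(Outcome=view) = 0.073 + 0.026 + 0.052 + 0.090 = 0.241.
P(Outcome=cart) = 0.054 + 0.036 + 0.068 + 0.034 = 0.192.
P(Outcome ∈ {view, cart}) = 0.241 + 0.192 = 0.433; P(Channel=search, Outcome ∈ {view, cart}) = 0.026 + 0.036 = 0.062.
P(Channel=search | Outcome ∈ {view, cart}) = 0.062/0.433 = 0.143.

0.143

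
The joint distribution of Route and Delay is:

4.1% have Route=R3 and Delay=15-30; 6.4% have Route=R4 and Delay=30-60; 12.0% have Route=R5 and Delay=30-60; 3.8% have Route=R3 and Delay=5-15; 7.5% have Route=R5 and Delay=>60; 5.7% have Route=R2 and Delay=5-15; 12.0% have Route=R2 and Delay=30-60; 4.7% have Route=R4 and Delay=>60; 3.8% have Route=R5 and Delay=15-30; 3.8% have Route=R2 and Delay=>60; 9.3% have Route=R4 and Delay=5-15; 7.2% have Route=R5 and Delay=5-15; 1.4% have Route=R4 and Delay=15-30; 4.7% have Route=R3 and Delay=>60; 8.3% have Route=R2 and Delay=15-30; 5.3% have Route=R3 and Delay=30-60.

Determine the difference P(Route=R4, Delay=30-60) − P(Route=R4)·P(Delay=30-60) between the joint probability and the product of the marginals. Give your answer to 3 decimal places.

-0.014

P(Route=R4) = 0.093 + 0.014 + 0.064 + 0.047 = 0.218.
P(Delay=30-60) = 0.120 + 0.053 + 0.064 + 0.120 = 0.357.
P(Route=R4, Delay=30-60) − P(Route=R4)P(Delay=30-60) = 0.064 − 0.218×0.357 = -0.014.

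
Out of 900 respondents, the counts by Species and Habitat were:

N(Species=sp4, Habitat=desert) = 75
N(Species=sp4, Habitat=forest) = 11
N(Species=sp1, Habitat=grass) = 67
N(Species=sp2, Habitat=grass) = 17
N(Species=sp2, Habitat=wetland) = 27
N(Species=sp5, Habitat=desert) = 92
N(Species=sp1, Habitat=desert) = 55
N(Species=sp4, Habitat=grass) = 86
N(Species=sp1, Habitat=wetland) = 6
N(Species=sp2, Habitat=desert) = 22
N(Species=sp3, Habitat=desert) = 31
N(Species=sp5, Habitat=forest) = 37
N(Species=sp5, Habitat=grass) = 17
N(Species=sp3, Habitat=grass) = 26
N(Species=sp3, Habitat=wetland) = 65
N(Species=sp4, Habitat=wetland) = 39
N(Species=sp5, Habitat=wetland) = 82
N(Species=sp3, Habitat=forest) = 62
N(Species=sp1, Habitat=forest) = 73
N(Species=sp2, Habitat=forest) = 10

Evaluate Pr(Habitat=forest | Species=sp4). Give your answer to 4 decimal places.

0.0521

Total with Species=sp4: 11 + 86 + 39 + 75 = 211.
P(Habitat=forest | Species=sp4) = 11/211 = 0.0521.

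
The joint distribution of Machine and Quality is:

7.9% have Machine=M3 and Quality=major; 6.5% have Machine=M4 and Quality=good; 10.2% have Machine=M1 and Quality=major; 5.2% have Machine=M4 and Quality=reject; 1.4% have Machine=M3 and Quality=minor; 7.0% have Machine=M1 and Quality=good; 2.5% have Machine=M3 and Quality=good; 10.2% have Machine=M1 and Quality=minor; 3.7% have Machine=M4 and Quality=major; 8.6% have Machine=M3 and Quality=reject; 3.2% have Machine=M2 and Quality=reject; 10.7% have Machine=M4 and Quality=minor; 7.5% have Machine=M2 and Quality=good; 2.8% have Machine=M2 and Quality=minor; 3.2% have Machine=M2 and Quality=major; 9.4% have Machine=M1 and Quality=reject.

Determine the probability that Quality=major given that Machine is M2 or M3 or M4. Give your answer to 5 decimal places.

0.23418

P(Machine=M2) = 0.075 + 0.028 + 0.032 + 0.032 = 0.167.
P(Machine=M3) = 0.025 + 0.014 + 0.079 + 0.086 = 0.204.
P(Machine=M4) = 0.065 + 0.107 + 0.037 + 0.052 = 0.261.
P(Machine ∈ {M2, M3, M4}) = 0.167 + 0.204 + 0.261 = 0.632; P(Quality=major, Machine ∈ {M2, M3, M4}) = 0.032 + 0.079 + 0.037 = 0.148.
P(Quality=major | Machine ∈ {M2, M3, M4}) = 0.148/0.632 = 0.23418.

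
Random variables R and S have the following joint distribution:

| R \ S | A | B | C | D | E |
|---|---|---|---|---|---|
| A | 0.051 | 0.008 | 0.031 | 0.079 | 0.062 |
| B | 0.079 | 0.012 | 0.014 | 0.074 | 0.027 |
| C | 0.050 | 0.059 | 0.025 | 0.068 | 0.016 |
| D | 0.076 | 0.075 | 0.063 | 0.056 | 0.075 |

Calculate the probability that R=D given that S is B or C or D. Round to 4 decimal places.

P(S=B) = 0.008 + 0.012 + 0.059 + 0.075 = 0.154.
P(S=C) = 0.031 + 0.014 + 0.025 + 0.063 = 0.133.
P(S=D) = 0.079 + 0.074 + 0.068 + 0.056 = 0.277.
P(S ∈ {B, C, D}) = 0.154 + 0.133 + 0.277 = 0.564; P(R=D, S ∈ {B, C, D}) = 0.075 + 0.063 + 0.056 = 0.194.
P(R=D | S ∈ {B, C, D}) = 0.194/0.564 = 0.3440.

0.3440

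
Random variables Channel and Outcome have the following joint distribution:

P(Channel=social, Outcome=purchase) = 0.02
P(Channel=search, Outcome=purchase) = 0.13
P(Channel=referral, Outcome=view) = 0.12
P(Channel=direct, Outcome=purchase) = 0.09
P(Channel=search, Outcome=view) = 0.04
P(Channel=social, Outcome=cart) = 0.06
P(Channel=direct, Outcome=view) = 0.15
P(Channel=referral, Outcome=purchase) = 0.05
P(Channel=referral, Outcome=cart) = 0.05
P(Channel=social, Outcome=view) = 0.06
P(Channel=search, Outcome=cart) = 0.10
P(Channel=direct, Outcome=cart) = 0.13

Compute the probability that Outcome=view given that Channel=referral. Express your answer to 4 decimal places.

0.5455

P(Channel=referral) = 0.12 + 0.05 + 0.05 = 0.22.
P(Outcome=view | Channel=referral) = 0.12/0.22 = 0.5455.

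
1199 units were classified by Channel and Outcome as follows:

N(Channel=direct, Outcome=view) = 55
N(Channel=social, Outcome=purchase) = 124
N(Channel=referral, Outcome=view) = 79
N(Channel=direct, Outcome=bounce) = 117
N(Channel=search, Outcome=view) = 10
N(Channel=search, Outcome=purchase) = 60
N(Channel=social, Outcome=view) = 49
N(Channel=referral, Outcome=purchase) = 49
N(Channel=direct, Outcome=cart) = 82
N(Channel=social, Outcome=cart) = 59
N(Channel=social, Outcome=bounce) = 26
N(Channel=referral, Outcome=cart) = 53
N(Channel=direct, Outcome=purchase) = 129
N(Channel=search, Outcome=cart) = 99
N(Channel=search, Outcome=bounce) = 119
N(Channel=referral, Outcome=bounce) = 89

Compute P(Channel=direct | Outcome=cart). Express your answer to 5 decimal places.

0.27986

Total with Outcome=cart: 99 + 59 + 82 + 53 = 293.
P(Channel=direct | Outcome=cart) = 82/293 = 0.27986.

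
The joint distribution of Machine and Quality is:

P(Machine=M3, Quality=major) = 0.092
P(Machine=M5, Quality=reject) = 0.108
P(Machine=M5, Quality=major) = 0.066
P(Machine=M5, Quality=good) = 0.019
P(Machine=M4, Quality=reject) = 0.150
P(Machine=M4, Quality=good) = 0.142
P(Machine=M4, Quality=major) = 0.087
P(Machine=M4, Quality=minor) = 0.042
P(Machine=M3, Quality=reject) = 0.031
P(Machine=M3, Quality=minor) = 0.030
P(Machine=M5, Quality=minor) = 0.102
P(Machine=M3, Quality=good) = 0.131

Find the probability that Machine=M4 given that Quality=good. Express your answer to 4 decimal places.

P(Quality=good) = 0.131 + 0.142 + 0.019 = 0.292.
P(Machine=M4 | Quality=good) = 0.142/0.292 = 0.4863.

0.4863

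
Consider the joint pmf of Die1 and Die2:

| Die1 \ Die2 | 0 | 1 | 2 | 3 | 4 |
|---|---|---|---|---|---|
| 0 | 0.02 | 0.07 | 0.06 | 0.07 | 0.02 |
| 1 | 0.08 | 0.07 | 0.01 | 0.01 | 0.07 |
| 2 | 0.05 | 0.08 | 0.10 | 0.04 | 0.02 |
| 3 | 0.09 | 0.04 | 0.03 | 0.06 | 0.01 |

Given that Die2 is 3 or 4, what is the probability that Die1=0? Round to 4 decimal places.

P(Die2=3) = 0.07 + 0.01 + 0.04 + 0.06 = 0.18.
P(Die2=4) = 0.02 + 0.07 + 0.02 + 0.01 = 0.12.
P(Die2 ∈ {3, 4}) = 0.18 + 0.12 = 0.30; P(Die1=0, Die2 ∈ {3, 4}) = 0.07 + 0.02 = 0.09.
P(Die1=0 | Die2 ∈ {3, 4}) = 0.09/0.30 = 0.3000.

0.3000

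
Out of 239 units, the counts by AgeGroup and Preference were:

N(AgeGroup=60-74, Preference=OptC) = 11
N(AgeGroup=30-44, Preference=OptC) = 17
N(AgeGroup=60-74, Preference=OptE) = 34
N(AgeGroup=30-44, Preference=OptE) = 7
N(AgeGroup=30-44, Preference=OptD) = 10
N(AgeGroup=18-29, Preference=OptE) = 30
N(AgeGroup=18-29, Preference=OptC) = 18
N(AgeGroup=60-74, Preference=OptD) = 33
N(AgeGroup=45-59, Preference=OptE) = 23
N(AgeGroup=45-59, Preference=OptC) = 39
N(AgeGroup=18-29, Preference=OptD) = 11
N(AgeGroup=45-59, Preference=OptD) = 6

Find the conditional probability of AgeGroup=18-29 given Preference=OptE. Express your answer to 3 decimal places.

0.319

Total with Preference=OptE: 30 + 7 + 23 + 34 = 94.
P(AgeGroup=18-29 | Preference=OptE) = 30/94 = 0.319.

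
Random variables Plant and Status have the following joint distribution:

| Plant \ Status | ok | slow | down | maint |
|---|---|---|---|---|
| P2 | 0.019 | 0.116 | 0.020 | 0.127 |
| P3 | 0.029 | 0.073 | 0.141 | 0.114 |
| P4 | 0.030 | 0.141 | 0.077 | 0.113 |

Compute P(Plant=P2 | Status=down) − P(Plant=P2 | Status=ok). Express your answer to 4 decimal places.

-0.1596

P(Status=down) = 0.020 + 0.141 + 0.077 = 0.238; P(Plant=P2 | Status=down) = 0.020/0.238 = 0.08403.
P(Status=ok) = 0.019 + 0.029 + 0.030 = 0.078; P(Plant=P2 | Status=ok) = 0.019/0.078 = 0.24359.
Difference = -0.1596.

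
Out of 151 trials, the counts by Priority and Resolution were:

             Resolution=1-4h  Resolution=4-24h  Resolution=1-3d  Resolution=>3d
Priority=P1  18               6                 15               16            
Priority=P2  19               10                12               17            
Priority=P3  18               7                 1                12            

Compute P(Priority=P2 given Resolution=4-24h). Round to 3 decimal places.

0.435

Total with Resolution=4-24h: 6 + 10 + 7 = 23.
P(Priority=P2 | Resolution=4-24h) = 10/23 = 0.435.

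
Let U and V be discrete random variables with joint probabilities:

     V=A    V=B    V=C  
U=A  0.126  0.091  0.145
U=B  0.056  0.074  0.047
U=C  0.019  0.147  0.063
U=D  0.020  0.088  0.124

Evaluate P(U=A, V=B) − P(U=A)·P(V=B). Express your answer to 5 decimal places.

-0.05380

P(U=A) = 0.126 + 0.091 + 0.145 = 0.362.
P(V=B) = 0.091 + 0.074 + 0.147 + 0.088 = 0.400.
P(U=A, V=B) − P(U=A)P(V=B) = 0.091 − 0.362×0.400 = -0.05380.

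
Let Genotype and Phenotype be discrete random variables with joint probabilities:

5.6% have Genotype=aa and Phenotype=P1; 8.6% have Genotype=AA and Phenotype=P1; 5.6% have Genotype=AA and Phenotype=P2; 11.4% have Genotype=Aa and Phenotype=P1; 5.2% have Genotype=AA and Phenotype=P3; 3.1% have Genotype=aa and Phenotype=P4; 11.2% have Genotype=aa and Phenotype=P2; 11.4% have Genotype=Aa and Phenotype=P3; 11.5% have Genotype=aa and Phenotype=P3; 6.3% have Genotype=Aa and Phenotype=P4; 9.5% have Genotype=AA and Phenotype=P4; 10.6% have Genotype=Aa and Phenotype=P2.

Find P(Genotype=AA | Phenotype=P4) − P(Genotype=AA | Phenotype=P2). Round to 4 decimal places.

0.2983

P(Phenotype=P4) = 0.095 + 0.063 + 0.031 = 0.189; P(Genotype=AA | Phenotype=P4) = 0.095/0.189 = 0.50265.
P(Phenotype=P2) = 0.056 + 0.106 + 0.112 = 0.274; P(Genotype=AA | Phenotype=P2) = 0.056/0.274 = 0.20438.
Difference = 0.2983.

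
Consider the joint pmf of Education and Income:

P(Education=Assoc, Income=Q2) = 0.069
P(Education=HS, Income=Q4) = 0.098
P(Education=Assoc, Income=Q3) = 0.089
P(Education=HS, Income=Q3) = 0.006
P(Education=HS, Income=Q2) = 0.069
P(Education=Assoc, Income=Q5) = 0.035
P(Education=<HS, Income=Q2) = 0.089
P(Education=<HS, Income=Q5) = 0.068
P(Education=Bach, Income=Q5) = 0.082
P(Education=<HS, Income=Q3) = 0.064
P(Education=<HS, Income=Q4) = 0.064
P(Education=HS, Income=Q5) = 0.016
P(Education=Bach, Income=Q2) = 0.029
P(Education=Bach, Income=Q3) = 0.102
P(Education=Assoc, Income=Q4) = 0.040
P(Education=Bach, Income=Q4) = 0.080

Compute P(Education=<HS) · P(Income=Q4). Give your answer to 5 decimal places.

0.08037

P(Education=<HS) = 0.089 + 0.064 + 0.064 + 0.068 = 0.285.
P(Income=Q4) = 0.064 + 0.098 + 0.040 + 0.080 = 0.282.
Product: 0.285 × 0.282 = 0.08037.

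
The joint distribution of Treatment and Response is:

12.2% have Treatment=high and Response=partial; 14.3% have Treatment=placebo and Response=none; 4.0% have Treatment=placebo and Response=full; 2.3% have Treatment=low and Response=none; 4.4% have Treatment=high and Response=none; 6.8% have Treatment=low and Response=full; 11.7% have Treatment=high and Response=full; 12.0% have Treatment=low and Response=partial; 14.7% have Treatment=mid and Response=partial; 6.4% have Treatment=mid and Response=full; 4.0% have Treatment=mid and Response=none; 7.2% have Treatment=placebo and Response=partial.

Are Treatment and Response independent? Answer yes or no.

P(Treatment=placebo) = 0.255 and P(Response=none) = 0.250, so their product is 0.06375, but P(Treatment=placebo, Response=none) = 0.143. Since these differ, Treatment and Response are not independent.

no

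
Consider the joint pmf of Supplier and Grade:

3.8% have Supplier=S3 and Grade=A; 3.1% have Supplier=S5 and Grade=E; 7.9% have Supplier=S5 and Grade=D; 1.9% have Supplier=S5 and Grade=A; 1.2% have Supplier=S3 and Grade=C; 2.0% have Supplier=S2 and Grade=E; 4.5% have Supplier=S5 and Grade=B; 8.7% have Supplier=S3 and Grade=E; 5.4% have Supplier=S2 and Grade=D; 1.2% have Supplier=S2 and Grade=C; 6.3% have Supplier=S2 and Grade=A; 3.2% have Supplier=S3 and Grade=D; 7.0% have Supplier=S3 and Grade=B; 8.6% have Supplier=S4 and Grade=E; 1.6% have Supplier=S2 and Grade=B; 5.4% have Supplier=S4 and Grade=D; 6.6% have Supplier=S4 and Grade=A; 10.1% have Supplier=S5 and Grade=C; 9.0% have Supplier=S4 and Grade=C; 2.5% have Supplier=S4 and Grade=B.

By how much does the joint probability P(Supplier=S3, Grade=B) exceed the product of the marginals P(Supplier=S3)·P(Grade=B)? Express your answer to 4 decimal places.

P(Supplier=S3) = 0.038 + 0.070 + 0.012 + 0.032 + 0.087 = 0.239.
P(Grade=B) = 0.016 + 0.070 + 0.025 + 0.045 = 0.156.
P(Supplier=S3, Grade=B) − P(Supplier=S3)P(Grade=B) = 0.070 − 0.239×0.156 = 0.0327.

0.0327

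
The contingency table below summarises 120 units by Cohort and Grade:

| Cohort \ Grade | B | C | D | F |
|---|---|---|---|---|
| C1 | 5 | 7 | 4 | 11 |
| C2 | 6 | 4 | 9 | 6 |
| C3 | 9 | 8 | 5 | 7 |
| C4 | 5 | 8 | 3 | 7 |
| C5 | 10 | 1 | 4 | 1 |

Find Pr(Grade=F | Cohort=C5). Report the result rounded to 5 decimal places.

0.06250

Total with Cohort=C5: 10 + 1 + 4 + 1 = 16.
P(Grade=F | Cohort=C5) = 1/16 = 0.06250.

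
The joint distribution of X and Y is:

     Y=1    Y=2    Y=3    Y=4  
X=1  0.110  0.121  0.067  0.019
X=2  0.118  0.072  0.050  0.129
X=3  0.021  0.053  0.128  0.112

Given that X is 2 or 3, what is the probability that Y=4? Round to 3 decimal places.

P(X=2) = 0.118 + 0.072 + 0.050 + 0.129 = 0.369.
P(X=3) = 0.021 + 0.053 + 0.128 + 0.112 = 0.314.
P(X ∈ {2, 3}) = 0.369 + 0.314 = 0.683; P(Y=4, X ∈ {2, 3}) = 0.129 + 0.112 = 0.241.
P(Y=4 | X ∈ {2, 3}) = 0.241/0.683 = 0.353.

0.353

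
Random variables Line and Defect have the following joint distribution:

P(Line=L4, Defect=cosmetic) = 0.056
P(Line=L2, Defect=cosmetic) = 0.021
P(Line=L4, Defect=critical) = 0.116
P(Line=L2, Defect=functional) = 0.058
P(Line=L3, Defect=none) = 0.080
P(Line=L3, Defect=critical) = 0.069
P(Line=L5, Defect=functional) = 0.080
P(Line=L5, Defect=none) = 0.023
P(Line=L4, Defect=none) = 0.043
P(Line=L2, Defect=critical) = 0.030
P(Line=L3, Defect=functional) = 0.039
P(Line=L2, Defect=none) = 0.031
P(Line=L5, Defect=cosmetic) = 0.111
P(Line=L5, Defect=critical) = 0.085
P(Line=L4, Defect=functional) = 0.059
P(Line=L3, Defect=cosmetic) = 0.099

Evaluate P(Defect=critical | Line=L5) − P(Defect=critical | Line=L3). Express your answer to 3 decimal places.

0.044

P(Line=L5) = 0.023 + 0.111 + 0.080 + 0.085 = 0.299; P(Defect=critical | Line=L5) = 0.085/0.299 = 0.2843.
P(Line=L3) = 0.080 + 0.099 + 0.039 + 0.069 = 0.287; P(Defect=critical | Line=L3) = 0.069/0.287 = 0.2404.
Difference = 0.044.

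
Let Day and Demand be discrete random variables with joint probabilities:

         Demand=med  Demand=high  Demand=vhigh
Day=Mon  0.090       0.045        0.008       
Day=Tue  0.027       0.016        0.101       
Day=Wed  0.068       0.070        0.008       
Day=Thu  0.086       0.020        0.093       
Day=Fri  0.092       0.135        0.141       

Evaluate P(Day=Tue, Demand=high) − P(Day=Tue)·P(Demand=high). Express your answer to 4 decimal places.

P(Day=Tue) = 0.027 + 0.016 + 0.101 = 0.144.
P(Demand=high) = 0.045 + 0.016 + 0.070 + 0.020 + 0.135 = 0.286.
P(Day=Tue, Demand=high) − P(Day=Tue)P(Demand=high) = 0.016 − 0.144×0.286 = -0.0252.

-0.0252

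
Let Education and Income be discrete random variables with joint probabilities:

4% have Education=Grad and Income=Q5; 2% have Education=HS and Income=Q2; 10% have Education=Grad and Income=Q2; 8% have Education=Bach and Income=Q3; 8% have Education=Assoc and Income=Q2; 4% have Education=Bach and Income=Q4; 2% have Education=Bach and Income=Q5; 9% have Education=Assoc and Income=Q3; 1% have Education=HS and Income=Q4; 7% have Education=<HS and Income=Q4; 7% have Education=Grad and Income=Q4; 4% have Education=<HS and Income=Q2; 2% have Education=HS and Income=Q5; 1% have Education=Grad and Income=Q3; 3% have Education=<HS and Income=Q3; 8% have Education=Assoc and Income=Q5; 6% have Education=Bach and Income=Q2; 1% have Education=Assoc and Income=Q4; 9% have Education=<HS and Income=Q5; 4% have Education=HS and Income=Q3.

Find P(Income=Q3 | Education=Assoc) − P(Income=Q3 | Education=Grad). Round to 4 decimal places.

P(Education=Assoc) = 0.08 + 0.09 + 0.01 + 0.08 = 0.26; P(Income=Q3 | Education=Assoc) = 0.09/0.26 = 0.34615.
P(Education=Grad) = 0.10 + 0.01 + 0.07 + 0.04 = 0.22; P(Income=Q3 | Education=Grad) = 0.01/0.22 = 0.04545.
Difference = 0.3007.

0.3007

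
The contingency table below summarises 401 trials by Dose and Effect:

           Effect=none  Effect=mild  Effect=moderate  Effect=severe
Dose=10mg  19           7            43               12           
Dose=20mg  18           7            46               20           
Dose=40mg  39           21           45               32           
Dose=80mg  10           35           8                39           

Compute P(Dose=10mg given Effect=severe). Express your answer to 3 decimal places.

0.117

Total with Effect=severe: 12 + 20 + 32 + 39 = 103.
P(Dose=10mg | Effect=severe) = 12/103 = 0.117.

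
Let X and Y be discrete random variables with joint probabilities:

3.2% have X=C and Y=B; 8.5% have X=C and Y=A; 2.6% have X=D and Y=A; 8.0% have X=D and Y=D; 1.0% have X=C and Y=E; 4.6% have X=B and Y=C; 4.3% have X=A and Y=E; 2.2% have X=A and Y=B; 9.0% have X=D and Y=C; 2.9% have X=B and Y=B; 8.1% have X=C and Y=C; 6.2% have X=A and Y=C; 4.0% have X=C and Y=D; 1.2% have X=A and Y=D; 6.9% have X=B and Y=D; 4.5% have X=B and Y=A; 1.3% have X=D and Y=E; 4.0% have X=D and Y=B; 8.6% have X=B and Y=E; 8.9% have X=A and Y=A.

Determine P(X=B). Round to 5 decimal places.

P(X=B) = 0.045 + 0.029 + 0.046 + 0.069 + 0.086 = 0.275.

0.27500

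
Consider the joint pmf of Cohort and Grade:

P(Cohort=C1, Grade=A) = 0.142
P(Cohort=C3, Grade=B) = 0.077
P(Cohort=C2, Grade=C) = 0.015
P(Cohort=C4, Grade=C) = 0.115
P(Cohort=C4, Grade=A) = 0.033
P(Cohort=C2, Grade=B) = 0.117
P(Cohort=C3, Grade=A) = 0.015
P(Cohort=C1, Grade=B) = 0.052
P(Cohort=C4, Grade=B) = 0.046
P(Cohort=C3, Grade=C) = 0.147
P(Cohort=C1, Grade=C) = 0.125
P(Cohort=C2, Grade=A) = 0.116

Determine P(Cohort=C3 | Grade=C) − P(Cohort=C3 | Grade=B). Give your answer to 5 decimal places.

0.10197

P(Grade=C) = 0.125 + 0.015 + 0.147 + 0.115 = 0.402; P(Cohort=C3 | Grade=C) = 0.147/0.402 = 0.365672.
P(Grade=B) = 0.052 + 0.117 + 0.077 + 0.046 = 0.292; P(Cohort=C3 | Grade=B) = 0.077/0.292 = 0.263699.
Difference = 0.10197.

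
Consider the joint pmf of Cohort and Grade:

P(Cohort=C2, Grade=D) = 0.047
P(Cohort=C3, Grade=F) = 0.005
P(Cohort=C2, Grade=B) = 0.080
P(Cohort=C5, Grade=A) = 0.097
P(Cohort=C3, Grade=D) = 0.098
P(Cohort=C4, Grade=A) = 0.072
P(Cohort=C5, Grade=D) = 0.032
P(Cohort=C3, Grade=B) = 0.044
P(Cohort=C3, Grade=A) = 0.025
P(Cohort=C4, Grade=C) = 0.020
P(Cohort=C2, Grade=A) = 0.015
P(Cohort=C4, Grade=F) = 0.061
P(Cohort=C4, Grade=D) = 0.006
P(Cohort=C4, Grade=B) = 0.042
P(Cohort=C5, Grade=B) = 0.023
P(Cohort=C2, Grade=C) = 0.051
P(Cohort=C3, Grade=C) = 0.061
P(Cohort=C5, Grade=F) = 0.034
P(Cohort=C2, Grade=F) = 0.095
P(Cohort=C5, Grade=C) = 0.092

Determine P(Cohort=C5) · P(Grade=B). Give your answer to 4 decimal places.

P(Cohort=C5) = 0.097 + 0.023 + 0.092 + 0.032 + 0.034 = 0.278.
P(Grade=B) = 0.080 + 0.044 + 0.042 + 0.023 = 0.189.
Product: 0.278 × 0.189 = 0.0525.

0.0525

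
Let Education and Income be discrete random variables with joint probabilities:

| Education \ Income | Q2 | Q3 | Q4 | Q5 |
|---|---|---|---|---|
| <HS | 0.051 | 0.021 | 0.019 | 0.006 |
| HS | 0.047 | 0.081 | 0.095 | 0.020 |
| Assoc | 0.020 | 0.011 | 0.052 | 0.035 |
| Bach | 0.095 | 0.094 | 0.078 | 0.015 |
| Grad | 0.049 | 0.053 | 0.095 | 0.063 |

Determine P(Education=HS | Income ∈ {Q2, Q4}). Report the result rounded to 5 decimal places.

0.23627

P(Income=Q2) = 0.051 + 0.047 + 0.020 + 0.095 + 0.049 = 0.262.
P(Income=Q4) = 0.019 + 0.095 + 0.052 + 0.078 + 0.095 = 0.339.
P(Income ∈ {Q2, Q4}) = 0.262 + 0.339 = 0.601; P(Education=HS, Income ∈ {Q2, Q4}) = 0.047 + 0.095 = 0.142.
P(Education=HS | Income ∈ {Q2, Q4}) = 0.142/0.601 = 0.23627.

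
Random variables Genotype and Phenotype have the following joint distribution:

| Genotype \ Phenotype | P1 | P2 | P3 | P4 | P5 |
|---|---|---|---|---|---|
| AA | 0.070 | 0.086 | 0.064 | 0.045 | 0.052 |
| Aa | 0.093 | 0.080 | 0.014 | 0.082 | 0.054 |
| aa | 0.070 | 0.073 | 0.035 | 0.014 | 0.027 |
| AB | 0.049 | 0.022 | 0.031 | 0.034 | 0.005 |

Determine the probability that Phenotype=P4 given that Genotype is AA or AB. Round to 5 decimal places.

P(Genotype=AA) = 0.070 + 0.086 + 0.064 + 0.045 + 0.052 = 0.317.
P(Genotype=AB) = 0.049 + 0.022 + 0.031 + 0.034 + 0.005 = 0.141.
P(Genotype ∈ {AA, AB}) = 0.317 + 0.141 = 0.458; P(Phenotype=P4, Genotype ∈ {AA, AB}) = 0.045 + 0.034 = 0.079.
P(Phenotype=P4 | Genotype ∈ {AA, AB}) = 0.079/0.458 = 0.17249.

0.17249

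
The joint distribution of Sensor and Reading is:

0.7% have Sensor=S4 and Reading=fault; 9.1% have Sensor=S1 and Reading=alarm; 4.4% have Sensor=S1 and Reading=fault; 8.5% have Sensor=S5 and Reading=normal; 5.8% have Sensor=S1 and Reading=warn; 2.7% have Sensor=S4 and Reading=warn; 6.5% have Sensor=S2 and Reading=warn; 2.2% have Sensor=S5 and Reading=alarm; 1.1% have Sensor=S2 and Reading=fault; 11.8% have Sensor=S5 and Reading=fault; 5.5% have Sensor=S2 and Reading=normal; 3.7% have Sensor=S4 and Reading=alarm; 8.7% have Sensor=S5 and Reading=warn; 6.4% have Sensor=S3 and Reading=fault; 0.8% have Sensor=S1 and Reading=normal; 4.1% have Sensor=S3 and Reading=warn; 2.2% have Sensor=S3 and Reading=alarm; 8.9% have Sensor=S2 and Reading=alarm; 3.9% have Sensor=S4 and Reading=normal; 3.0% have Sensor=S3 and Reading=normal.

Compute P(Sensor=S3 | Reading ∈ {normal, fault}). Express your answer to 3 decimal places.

0.204

P(Reading=normal) = 0.008 + 0.055 + 0.030 + 0.039 + 0.085 = 0.217.
P(Reading=fault) = 0.044 + 0.011 + 0.064 + 0.007 + 0.118 = 0.244.
P(Reading ∈ {normal, fault}) = 0.217 + 0.244 = 0.461; P(Sensor=S3, Reading ∈ {normal, fault}) = 0.030 + 0.064 = 0.094.
P(Sensor=S3 | Reading ∈ {normal, fault}) = 0.094/0.461 = 0.204.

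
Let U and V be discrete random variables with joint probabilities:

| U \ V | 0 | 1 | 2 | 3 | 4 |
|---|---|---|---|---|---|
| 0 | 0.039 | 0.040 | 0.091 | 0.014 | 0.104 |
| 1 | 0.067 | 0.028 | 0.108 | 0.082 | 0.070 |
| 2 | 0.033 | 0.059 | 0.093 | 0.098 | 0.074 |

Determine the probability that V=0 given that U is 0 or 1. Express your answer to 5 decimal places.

0.16485

P(U=0) = 0.039 + 0.040 + 0.091 + 0.014 + 0.104 = 0.288.
P(U=1) = 0.067 + 0.028 + 0.108 + 0.082 + 0.070 = 0.355.
P(U ∈ {0, 1}) = 0.288 + 0.355 = 0.643; P(V=0, U ∈ {0, 1}) = 0.039 + 0.067 = 0.106.
P(V=0 | U ∈ {0, 1}) = 0.106/0.643 = 0.16485.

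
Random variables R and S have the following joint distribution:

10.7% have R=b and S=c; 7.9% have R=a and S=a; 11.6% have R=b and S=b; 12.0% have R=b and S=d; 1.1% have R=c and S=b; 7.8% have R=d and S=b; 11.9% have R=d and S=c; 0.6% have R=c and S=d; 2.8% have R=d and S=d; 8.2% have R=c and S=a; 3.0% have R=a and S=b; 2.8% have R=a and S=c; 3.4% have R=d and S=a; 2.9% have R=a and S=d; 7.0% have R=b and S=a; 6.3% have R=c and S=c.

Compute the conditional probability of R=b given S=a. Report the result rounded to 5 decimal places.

0.26415

P(S=a) = 0.079 + 0.070 + 0.082 + 0.034 = 0.265.
P(R=b | S=a) = 0.070/0.265 = 0.26415.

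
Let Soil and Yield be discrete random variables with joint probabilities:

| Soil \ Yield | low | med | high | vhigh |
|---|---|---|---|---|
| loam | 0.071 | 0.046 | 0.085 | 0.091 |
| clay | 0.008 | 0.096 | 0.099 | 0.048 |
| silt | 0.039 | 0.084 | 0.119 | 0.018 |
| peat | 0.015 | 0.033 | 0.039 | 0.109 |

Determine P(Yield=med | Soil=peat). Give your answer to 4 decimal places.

0.1684

P(Soil=peat) = 0.015 + 0.033 + 0.039 + 0.109 = 0.196.
P(Yield=med | Soil=peat) = 0.033/0.196 = 0.1684.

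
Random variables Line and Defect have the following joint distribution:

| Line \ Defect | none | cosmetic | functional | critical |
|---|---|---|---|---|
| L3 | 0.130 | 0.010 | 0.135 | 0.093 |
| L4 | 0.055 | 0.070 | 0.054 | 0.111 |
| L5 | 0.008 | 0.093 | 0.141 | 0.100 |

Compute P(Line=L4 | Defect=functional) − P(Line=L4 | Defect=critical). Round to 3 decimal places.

-0.201

P(Defect=functional) = 0.135 + 0.054 + 0.141 = 0.330; P(Line=L4 | Defect=functional) = 0.054/0.330 = 0.1636.
P(Defect=critical) = 0.093 + 0.111 + 0.100 = 0.304; P(Line=L4 | Defect=critical) = 0.111/0.304 = 0.3651.
Difference = -0.201.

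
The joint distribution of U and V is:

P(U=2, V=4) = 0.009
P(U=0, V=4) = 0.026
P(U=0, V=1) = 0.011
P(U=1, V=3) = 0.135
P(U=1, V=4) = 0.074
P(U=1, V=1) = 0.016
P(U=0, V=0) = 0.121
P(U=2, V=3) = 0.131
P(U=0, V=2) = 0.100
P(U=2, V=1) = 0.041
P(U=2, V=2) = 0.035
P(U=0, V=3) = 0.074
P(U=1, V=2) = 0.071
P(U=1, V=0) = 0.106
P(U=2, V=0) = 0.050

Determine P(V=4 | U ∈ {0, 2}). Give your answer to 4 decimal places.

0.0585

P(U=0) = 0.121 + 0.011 + 0.100 + 0.074 + 0.026 = 0.332.
P(U=2) = 0.050 + 0.041 + 0.035 + 0.131 + 0.009 = 0.266.
P(U ∈ {0, 2}) = 0.332 + 0.266 = 0.598; P(V=4, U ∈ {0, 2}) = 0.026 + 0.009 = 0.035.
P(V=4 | U ∈ {0, 2}) = 0.035/0.598 = 0.0585.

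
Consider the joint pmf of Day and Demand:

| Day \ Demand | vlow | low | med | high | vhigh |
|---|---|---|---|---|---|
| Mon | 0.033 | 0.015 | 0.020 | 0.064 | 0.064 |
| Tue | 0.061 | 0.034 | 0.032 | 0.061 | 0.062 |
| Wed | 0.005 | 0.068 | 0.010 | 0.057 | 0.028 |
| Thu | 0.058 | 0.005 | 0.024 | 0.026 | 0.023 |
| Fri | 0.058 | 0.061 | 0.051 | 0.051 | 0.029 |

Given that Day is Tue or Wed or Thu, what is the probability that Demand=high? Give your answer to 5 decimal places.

P(Day=Tue) = 0.061 + 0.034 + 0.032 + 0.061 + 0.062 = 0.250.
P(Day=Wed) = 0.005 + 0.068 + 0.010 + 0.057 + 0.028 = 0.168.
P(Day=Thu) = 0.058 + 0.005 + 0.024 + 0.026 + 0.023 = 0.136.
P(Day ∈ {Tue, Wed, Thu}) = 0.250 + 0.168 + 0.136 = 0.554; P(Demand=high, Day ∈ {Tue, Wed, Thu}) = 0.061 + 0.057 + 0.026 = 0.144.
P(Demand=high | Day ∈ {Tue, Wed, Thu}) = 0.144/0.554 = 0.25993.

0.25993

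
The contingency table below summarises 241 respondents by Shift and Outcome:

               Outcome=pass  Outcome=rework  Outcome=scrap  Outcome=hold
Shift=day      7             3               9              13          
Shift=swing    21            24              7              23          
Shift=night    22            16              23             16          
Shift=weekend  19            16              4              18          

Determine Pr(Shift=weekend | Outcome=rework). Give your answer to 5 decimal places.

0.27119

Total with Outcome=rework: 3 + 24 + 16 + 16 = 59.
P(Shift=weekend | Outcome=rework) = 16/59 = 0.27119.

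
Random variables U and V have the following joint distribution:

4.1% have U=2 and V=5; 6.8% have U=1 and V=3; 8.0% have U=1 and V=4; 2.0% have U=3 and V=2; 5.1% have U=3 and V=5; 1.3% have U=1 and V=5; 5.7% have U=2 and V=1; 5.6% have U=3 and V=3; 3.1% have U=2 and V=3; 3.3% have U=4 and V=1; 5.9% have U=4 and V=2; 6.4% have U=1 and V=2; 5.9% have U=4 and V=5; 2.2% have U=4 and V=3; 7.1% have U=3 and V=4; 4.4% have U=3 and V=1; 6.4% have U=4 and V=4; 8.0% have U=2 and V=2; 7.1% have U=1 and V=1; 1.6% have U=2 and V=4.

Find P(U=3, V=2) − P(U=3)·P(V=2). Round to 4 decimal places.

-0.0340

P(U=3) = 0.044 + 0.020 + 0.056 + 0.071 + 0.051 = 0.242.
P(V=2) = 0.064 + 0.080 + 0.020 + 0.059 = 0.223.
P(U=3, V=2) − P(U=3)P(V=2) = 0.020 − 0.242×0.223 = -0.0340.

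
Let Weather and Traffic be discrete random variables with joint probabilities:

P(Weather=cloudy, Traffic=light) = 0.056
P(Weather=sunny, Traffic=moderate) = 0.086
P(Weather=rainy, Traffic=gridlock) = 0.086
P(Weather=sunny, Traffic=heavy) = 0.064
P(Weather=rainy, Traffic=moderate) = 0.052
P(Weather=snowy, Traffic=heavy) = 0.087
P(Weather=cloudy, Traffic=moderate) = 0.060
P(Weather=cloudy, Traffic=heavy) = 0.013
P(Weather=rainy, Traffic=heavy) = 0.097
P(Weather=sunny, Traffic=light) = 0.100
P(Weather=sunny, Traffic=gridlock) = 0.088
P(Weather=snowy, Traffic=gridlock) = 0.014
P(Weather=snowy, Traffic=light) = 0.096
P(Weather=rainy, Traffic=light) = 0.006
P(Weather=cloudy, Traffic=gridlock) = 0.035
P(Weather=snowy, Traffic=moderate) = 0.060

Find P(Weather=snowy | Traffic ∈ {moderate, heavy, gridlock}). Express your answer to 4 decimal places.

0.2170

P(Traffic=moderate) = 0.086 + 0.060 + 0.052 + 0.060 = 0.258.
P(Traffic=heavy) = 0.064 + 0.013 + 0.097 + 0.087 = 0.261.
P(Traffic=gridlock) = 0.088 + 0.035 + 0.086 + 0.014 = 0.223.
P(Traffic ∈ {moderate, heavy, gridlock}) = 0.258 + 0.261 + 0.223 = 0.742; P(Weather=snowy, Traffic ∈ {moderate, heavy, gridlock}) = 0.060 + 0.087 + 0.014 = 0.161.
P(Weather=snowy | Traffic ∈ {moderate, heavy, gridlock}) = 0.161/0.742 = 0.2170.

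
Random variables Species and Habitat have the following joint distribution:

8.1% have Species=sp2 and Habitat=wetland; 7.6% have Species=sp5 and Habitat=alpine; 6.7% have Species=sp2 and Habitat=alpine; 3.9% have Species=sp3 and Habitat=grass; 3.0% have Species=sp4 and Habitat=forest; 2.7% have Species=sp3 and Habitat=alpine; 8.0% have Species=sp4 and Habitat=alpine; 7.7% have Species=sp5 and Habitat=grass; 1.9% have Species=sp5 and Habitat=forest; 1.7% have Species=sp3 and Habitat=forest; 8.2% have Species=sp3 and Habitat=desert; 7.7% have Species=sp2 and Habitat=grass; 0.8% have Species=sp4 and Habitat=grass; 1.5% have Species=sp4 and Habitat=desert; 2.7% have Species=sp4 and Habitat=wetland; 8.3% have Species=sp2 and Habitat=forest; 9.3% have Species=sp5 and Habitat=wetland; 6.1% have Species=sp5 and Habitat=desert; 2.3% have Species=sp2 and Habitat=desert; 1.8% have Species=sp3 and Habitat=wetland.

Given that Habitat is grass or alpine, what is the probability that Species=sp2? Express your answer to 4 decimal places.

0.3193

P(Habitat=grass) = 0.077 + 0.039 + 0.008 + 0.077 = 0.201.
P(Habitat=alpine) = 0.067 + 0.027 + 0.080 + 0.076 = 0.250.
P(Habitat ∈ {grass, alpine}) = 0.201 + 0.250 = 0.451; P(Species=sp2, Habitat ∈ {grass, alpine}) = 0.077 + 0.067 = 0.144.
P(Species=sp2 | Habitat ∈ {grass, alpine}) = 0.144/0.451 = 0.3193.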